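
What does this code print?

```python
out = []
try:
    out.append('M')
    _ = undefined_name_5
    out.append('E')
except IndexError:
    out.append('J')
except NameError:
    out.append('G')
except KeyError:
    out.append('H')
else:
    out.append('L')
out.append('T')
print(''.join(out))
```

Execution trace: 'M' (try body) → 'G' (except NameError) → 'T' (after the try/except). Output: MGT

Answer: MGT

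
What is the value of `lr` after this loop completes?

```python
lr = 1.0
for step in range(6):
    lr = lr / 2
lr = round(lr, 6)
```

Halving LR 6 times: 1 / 2^6
`lr` takes the values: 1.0 → 0.5 → 0.25 → 0.125 → 0.0625 → 0.03125 → 0.015625

Answer: 0.015625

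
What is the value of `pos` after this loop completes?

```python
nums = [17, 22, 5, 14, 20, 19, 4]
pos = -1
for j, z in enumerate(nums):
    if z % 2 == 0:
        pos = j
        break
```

First even number index in [17, 22, 5, 14, 20, 19, 4]
`pos` takes the values: -1 → 1

Answer: 1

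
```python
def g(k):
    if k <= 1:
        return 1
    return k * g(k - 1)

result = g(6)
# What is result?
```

g(6) = 6 * 5 * 4 * 3 * 2 * 1 = 720

Answer: 720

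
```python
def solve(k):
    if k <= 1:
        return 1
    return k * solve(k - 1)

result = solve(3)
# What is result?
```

solve(3) = 3 * 2 * 1 = 6

Answer: 6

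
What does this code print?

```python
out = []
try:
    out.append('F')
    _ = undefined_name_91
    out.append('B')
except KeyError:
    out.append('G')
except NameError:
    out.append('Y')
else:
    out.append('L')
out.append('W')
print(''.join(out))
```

Execution trace: 'F' (try body) → 'Y' (except NameError) → 'W' (after the try/except). Output: FYW

Answer: FYW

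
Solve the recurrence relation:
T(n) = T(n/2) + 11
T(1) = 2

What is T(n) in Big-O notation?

Each step divides n by 2 and adds 11. After log_2(n) steps we reach T(1)=2. So T(n) = 11·log_2(n) + 2 = O(log n).

Answer: O(log n)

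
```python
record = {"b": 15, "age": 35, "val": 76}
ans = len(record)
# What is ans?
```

Trace:
`record = {"b": 15, "age": 35, "val": 76}` → record = {'b': 15, 'age': 35, 'val': 76}
`ans = len(record)` → ans = 3
So ans = 3

Answer: 3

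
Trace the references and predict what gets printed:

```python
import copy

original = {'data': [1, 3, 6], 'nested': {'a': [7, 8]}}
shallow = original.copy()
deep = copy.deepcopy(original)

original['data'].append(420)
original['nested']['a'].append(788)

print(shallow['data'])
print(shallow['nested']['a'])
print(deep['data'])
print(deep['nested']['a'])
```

Key concept: comparing shallow vs deep copy.
Step by step:
`original = {'data': [1, 3, 6], 'nested': {'a': [7, 8]}}` → original = {'data': [1, 3, 6], 'nested': {'a': [7, 8]}}
`shallow = original.copy()` → shallow = {'data': [1, 3, 6], 'nested': {'a': [7, 8]}}
`deep = copy.deepcopy(original)` → deep = {'data': [1, 3, 6], 'nested': {'a': [7, 8]}}
`original['data'].append(420)` → original = {'data': [1, 3, 6, 420], 'nested': {'a': [7, 8]}}; shallow = {'data': [1, 3, 6, 420], 'nested': {'a': [7, 8]}}
`original['nested']['a'].append(788)` → original = {'data': [1, 3, 6, 420], 'nested': {'a': [7, 8, 788]}}; shallow = {'data': [1, 3, 6, 420], 'nested': {'a': [7, 8, 788]}}
`print(shallow['data'])` → prints [1, 3, 6, 420]
`print(shallow['nested']['a'])` → prints [7, 8, 788]
`print(deep['data'])` → prints [1, 3, 6]
`print(deep['nested']['a'])` → prints [7, 8]

Answer:
[1, 3, 6, 420]
[7, 8, 788]
[1, 3, 6]
[7, 8]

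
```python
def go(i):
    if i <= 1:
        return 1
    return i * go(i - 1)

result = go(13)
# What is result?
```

go(13) = 13 * 12 * 11 * 10 * 9 * 8 * 7 * 6 * 5 * 4 * 3 * 2 * 1 = 6227020800

Answer: 6227020800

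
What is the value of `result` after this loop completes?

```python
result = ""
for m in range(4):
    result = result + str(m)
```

Concatenate digits 0 to 3
`result` takes the values: "" → "0" → "01" → "012" → "0123"

Answer: "0123"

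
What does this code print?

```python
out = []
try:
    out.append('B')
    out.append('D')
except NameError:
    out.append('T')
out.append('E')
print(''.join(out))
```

Execution trace: 'B' (try body) → 'D' (try body, no exception) → 'E' (after the try/except). Output: BDE

Answer: BDE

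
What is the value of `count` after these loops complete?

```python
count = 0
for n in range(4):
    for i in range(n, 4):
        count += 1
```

Upper triangle: 4 + 3 + ... + 1
`count` takes the values: 0 → 1 → 2 → 3 → 4 → 5 → 6 → 7 → 8 → 9 → 10

Answer: 10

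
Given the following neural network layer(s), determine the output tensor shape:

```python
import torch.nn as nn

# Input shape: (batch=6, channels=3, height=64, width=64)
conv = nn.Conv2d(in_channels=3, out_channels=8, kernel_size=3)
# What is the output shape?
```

Input: (6, 3, 64, 64) -> Output: (6, 8, 62, 62)

Answer: (6, 8, 62, 62)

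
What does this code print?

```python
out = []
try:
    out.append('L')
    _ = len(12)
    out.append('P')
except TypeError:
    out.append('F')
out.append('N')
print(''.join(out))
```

Execution trace: 'L' (try body) → 'F' (except TypeError) → 'N' (after the try/except). Output: LFN

Answer: LFN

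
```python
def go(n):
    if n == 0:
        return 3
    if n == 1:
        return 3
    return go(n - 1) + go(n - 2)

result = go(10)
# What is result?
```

Build up from base cases: go(0)=3, go(1)=3, go(2)=6, go(3)=9, go(4)=15, go(5)=24, go(6)=39, ..., go(10)=267

Answer: 267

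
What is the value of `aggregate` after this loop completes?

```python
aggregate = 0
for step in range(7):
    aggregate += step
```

Sum of 0 to 6 = 21
`aggregate` takes the values: 0 → 1 → 3 → 6 → 10 → 15 → 21

Answer: 21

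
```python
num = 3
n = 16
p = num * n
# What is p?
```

Trace:
`num = 3` → num = 3
`n = 16` → n = 16
`p = num * n` → p = 48
So p = 48

Answer: 48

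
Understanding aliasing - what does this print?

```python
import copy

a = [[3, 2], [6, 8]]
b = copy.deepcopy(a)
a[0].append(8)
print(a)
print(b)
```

Key concept: deep copy is fully independent.
Step by step:
`a = [[3, 2], [6, 8]]` → a = [[3, 2], [6, 8]]
`b = copy.deepcopy(a)` → b = [[3, 2], [6, 8]]
`a[0].append(8)` → a = [[3, 2, 8], [6, 8]]
`print(a)` → prints [[3, 2, 8], [6, 8]]
`print(b)` → prints [[3, 2], [6, 8]]

Answer:
[[3, 2, 8], [6, 8]]
[[3, 2], [6, 8]]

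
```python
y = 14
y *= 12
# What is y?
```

Trace:
`y = 14` → y = 14
`y *= 12` → y = 168
So y = 168

Answer: 168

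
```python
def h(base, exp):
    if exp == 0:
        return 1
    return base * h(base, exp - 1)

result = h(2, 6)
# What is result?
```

h(2, 6) = 2 * 2 * 2 * 2 * 2 * 2 = 64

Answer: 64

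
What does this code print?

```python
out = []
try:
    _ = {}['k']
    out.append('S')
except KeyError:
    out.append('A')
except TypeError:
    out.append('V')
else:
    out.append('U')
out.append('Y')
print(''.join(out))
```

Execution trace: 'A' (except KeyError) → 'Y' (after the try/except). Output: AY

Answer: AY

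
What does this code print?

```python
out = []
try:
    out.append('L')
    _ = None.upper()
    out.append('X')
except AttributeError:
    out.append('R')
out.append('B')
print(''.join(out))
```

Execution trace: 'L' (try body) → 'R' (except AttributeError) → 'B' (after the try/except). Output: LRB

Answer: LRB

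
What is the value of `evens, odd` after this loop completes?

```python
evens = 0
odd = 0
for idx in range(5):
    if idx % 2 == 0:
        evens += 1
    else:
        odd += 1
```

Count evens and odds in range(5)
`evens, odd` takes the values: (0, 0) → (1, 0) → (1, 1) → (2, 1) → (2, 2) → (3, 2)

Answer: 3, 2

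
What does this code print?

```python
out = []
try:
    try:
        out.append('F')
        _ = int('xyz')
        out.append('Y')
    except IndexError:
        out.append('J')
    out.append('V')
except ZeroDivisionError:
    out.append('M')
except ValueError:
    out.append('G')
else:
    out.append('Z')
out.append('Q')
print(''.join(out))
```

Execution trace: 'F' (inner try body) → 'G' (except ValueError) → 'Q' (after the try/except). Output: FGQ

Answer: FGQ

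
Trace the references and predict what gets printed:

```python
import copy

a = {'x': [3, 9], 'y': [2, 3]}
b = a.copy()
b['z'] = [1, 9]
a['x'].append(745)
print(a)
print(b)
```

Key concept: shallow copy of dict with mutable values.
Step by step:
`a = {'x': [3, 9], 'y': [2, 3]}` → a = {'x': [3, 9], 'y': [2, 3]}
`b = a.copy()` → b = {'x': [3, 9], 'y': [2, 3]}
`b['z'] = [1, 9]` → b = {'x': [3, 9], 'y': [2, 3], 'z': [1, 9]}
`a['x'].append(745)` → a = {'x': [3, 9, 745], 'y': [2, 3]}; b = {'x': [3, 9, 745], 'y': [2, 3], 'z': [1, 9]}
`print(a)` → prints {'x': [3, 9, 745], 'y': [2, 3]}
`print(b)` → prints {'x': [3, 9, 745], 'y': [2, 3], 'z': [1, 9]}

Answer:
{'x': [3, 9, 745], 'y': [2, 3]}
{'x': [3, 9, 745], 'y': [2, 3], 'z': [1, 9]}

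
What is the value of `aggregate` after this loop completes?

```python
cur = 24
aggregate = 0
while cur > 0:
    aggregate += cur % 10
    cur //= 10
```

Sum digits of 24
`aggregate` takes the values: 0 → 4 → 6

Answer: 6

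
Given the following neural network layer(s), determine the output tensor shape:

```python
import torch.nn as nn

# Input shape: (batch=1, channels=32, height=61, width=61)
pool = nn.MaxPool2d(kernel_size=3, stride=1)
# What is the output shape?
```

Input: (1, 32, 61, 61) -> Output: (1, 32, 59, 59)

Answer: (1, 32, 59, 59)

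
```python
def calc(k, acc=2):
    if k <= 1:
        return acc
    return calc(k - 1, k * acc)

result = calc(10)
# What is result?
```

Accumulator trace (n, acc): (10, 2) -> (9, 20) -> (8, 180) -> (7, 1440) -> (6, 10080) -> (5, 60480) -> (4, 302400) -> (3, 1209600) -> (2, 3628800) -> (1, 7257600) -> return 7257600

Answer: 7257600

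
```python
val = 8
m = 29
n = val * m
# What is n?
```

Trace:
`val = 8` → val = 8
`m = 29` → m = 29
`n = val * m` → n = 232
So n = 232

Answer: 232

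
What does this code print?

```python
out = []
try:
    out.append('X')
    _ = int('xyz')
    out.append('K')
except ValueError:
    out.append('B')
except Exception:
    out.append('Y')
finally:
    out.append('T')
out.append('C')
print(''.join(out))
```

Execution trace: 'X' (try body) → 'B' (except ValueError) → 'T' (finally) → 'C' (after the try/except). Output: XBTC

Answer: XBTC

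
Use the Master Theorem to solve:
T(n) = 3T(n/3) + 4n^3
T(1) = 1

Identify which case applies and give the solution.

a=3, b=3, f(n)=4n^3. log_3(3) = 1. Since c=3 > 1 and the regularity condition holds (3(n/3)^3 = (3/3^3)n^3 with 3/3^3 < 1), Case 3 applies: T(n) = Θ(f(n)) = O(n^3).

Answer: O(n^3) - Case 3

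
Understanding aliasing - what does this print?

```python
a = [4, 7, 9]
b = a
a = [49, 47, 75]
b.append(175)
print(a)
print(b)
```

Key concept: rebinding vs mutation: a is rebound to a new list, b still points at the original.
Step by step:
`a = [4, 7, 9]` → a = [4, 7, 9]
`b = a` → b = [4, 7, 9] (same object as a)
`a = [49, 47, 75]` → a = [49, 47, 75]
`b.append(175)` → b = [4, 7, 9, 175]
`print(a)` → prints [49, 47, 75]
`print(b)` → prints [4, 7, 9, 175]

Answer:
[49, 47, 75]
[4, 7, 9, 175]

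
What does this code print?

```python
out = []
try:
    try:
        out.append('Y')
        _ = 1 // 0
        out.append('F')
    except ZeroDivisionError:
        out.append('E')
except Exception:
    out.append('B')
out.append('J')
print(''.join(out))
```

Execution trace: 'Y' (inner try body) → 'E' (inner except ZeroDivisionError) → 'J' (after the try/except). Output: YEJ

Answer: YEJ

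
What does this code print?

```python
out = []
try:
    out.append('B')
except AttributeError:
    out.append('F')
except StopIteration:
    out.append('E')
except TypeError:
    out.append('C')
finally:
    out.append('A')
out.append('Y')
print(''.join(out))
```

Execution trace: 'B' (try body, no exception) → 'A' (finally) → 'Y' (after the try/except). Output: BAY

Answer: BAY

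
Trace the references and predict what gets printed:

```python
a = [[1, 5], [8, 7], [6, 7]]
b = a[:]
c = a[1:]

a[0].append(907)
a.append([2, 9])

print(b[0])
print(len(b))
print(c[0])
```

Key concept: slice with nested mutation.
Step by step:
`a = [[1, 5], [8, 7], [6, 7]]` → a = [[1, 5], [8, 7], [6, 7]]
`b = a[:]` → b = [[1, 5], [8, 7], [6, 7]]
`c = a[1:]` → c = [[8, 7], [6, 7]]
`a[0].append(907)` → a = [[1, 5, 907], [8, 7], [6, 7]]; b = [[1, 5, 907], [8, 7], [6, 7]]
`a.append([2, 9])` → a = [[1, 5, 907], [8, 7], [6, 7], [2, 9]]
`print(b[0])` → prints [1, 5, 907]
`print(len(b))` → prints 3
`print(c[0])` → prints [8, 7]

Answer:
[1, 5, 907]
3
[8, 7]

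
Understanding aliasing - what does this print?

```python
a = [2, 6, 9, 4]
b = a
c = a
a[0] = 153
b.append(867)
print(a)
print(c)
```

Key concept: multiple aliases.
Step by step:
`a = [2, 6, 9, 4]` → a = [2, 6, 9, 4]
`b = a` → b = [2, 6, 9, 4] (same object as a)
`c = a` → c = [2, 6, 9, 4] (same object as a, b)
`a[0] = 153` → a = [153, 6, 9, 4] (same object as b, c); b = [153, 6, 9, 4] (same object as a, c); c = [153, 6, 9, 4] (same object as a, b)
`b.append(867)` → a = [153, 6, 9, 4, 867] (same object as b, c); b = [153, 6, 9, 4, 867] (same object as a, c); c = [153, 6, 9, 4, 867] (same object as a, b)
`print(a)` → prints [153, 6, 9, 4, 867]
`print(c)` → prints [153, 6, 9, 4, 867]

Answer:
[153, 6, 9, 4, 867]
[153, 6, 9, 4, 867]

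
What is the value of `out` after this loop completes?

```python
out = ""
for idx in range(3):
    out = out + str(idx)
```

Concatenate digits 0 to 2
`out` takes the values: "" → "0" → "01" → "012"

Answer: "012"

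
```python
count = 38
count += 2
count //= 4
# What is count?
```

Trace:
`count = 38` → count = 38
`count += 2` → count = 40
`count //= 4` → count = 10
So count = 10

Answer: 10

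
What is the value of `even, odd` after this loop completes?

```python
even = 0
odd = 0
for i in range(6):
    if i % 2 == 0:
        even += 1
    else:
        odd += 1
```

Count evens and odds in range(6)
`even, odd` takes the values: (0, 0) → (1, 0) → (1, 1) → (2, 1) → (2, 2) → (3, 2) → (3, 3)

Answer: 3, 3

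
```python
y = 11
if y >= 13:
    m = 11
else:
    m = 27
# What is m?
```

Trace:
`y = 11` → y = 11
`if y >= 13: ...` → y >= 13 is False, take else branch → m = 27
So m = 27

Answer: 27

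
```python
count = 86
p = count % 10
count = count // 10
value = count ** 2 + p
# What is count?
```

Trace:
`count = 86` → count = 86
`p = count % 10` → p = 6
`count = count // 10` → count = 8
`value = count ** 2 + p` → value = 70
So count = 8

Answer: 8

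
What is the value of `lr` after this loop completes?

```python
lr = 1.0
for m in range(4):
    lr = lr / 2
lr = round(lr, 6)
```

Halving LR 4 times: 1 / 2^4
`lr` takes the values: 1.0 → 0.5 → 0.25 → 0.125 → 0.0625

Answer: 0.0625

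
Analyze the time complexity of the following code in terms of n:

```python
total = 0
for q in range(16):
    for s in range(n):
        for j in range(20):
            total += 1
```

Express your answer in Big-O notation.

Each loop level contributes: 1 × n × 1. Multiplying the contributions gives O(n).

Answer: O(n)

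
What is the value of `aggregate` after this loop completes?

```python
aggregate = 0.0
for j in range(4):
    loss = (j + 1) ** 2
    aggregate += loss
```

Sum of squared losses 1² + 2² + ... + 4²
`aggregate` takes the values: 0.0 → 1.0 → 5.0 → 14.0 → 30.0

Answer: 30.0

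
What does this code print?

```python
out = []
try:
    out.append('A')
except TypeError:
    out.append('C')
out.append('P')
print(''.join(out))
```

Execution trace: 'A' (try body, no exception) → 'P' (after the try/except). Output: AP

Answer: AP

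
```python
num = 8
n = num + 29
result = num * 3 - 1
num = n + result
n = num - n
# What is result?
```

Trace:
`num = 8` → num = 8
`n = num + 29` → n = 37
`result = num * 3 - 1` → result = 23
`num = n + result` → num = 60
`n = num - n` → n = 23
So result = 23

Answer: 23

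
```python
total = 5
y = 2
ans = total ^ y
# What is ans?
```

Trace:
`total = 5` → total = 5
`y = 2` → y = 2
`ans = total ^ y` → ans = 7
So ans = 7

Answer: 7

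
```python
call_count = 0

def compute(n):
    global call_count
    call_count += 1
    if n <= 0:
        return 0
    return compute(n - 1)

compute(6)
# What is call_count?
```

Linear recursion stepping by 1: 7 calls from n=6 down to ≤0.

Answer: 7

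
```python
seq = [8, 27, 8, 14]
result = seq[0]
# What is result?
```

Trace:
`seq = [8, 27, 8, 14]` → seq = [8, 27, 8, 14]
`result = seq[0]` → result = 8
So result = 8

Answer: 8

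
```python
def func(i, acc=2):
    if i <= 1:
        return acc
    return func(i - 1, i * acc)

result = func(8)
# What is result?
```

Accumulator trace (n, acc): (8, 2) -> (7, 16) -> (6, 112) -> (5, 672) -> (4, 3360) -> (3, 13440) -> (2, 40320) -> (1, 80640) -> return 80640

Answer: 80640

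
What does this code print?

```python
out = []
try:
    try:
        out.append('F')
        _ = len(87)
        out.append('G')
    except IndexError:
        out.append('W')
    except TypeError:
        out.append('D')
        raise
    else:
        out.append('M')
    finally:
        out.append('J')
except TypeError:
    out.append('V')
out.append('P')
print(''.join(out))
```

Execution trace: 'F' (inner try body) → 'D' (inner except TypeError) → 'J' (inner finally) → 'V' (outer except TypeError) → 'P' (after the try/except). Output: FDJVP

Answer: FDJVP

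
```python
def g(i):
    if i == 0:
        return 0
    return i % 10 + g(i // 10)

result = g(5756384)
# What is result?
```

Sum of digits of 5756384: 4 + 8 + 3 + 6 + 5 + 7 + 5 = 38

Answer: 38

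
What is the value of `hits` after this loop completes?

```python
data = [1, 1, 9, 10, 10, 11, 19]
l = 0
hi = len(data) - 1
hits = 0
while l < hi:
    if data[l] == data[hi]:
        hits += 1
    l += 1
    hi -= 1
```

Count matching pairs from ends
`hits` takes the values: 0

Answer: 0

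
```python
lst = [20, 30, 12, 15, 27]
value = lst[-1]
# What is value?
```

Trace:
`lst = [20, 30, 12, 15, 27]` → lst = [20, 30, 12, 15, 27]
`value = lst[-1]` → value = 27
So value = 27

Answer: 27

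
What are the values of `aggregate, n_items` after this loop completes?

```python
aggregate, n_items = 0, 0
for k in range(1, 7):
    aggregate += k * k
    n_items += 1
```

Sum of squares and count
`aggregate, n_items` takes the values: (0, 0) → (1, 0) → (1, 1) → (5, 1) → (5, 2) → (14, 2) → (14, 3) → (30, 3) → (30, 4) → (55, 4) → (55, 5) → (91, 5) → (91, 6)

Answer: 91, 6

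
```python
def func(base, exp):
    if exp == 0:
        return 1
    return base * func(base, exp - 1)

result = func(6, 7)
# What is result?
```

func(6, 7) = 6 * 6 * 6 * 6 * 6 * 6 * 6 = 279936

Answer: 279936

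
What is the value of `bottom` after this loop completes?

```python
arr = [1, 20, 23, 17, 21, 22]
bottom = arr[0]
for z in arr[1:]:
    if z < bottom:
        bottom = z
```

Minimum of [1, 20, 23, 17, 21, 22]
`bottom` takes the values: 1

Answer: 1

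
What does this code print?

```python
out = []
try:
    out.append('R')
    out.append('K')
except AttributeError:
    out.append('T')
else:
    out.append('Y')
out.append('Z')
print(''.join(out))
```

Execution trace: 'R' (try body) → 'K' (try body, no exception) → 'Y' (else) → 'Z' (after the try/except). Output: RKYZ

Answer: RKYZ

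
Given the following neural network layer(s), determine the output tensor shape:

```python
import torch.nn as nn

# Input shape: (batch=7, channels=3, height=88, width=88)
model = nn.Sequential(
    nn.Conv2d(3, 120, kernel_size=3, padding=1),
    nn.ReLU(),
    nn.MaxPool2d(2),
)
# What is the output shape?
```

Input: (7, 3, 88, 88) -> after Conv2d: (7, 120, 88, 88) -> after ReLU: (7, 120, 88, 88) -> Output: (7, 120, 44, 44)

Answer: (7, 120, 44, 44)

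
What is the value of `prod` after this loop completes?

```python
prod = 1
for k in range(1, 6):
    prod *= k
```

5! = 120
`prod` takes the values: 1 → 2 → 6 → 24 → 120

Answer: 120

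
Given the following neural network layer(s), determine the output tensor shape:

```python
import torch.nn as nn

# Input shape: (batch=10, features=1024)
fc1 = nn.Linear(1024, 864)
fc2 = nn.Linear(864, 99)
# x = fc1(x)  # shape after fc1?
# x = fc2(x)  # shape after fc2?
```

Input: (10, 1024) -> after fc1: (10, 864) -> Output: (10, 99)

Answer: (10, 99)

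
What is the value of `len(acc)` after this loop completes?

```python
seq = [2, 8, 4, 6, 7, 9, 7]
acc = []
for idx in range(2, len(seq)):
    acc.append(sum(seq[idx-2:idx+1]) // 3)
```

Number of 3-element averages
`acc` takes the values: [] → [4] → [4, 6] → [4, 6, 5] → [4, 6, 5, 7] → [4, 6, 5, 7, 7]
So `len(acc)` = 5

Answer: 5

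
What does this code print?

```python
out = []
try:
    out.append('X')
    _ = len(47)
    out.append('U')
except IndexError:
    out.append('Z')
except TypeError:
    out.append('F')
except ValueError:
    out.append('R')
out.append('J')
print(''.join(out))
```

Execution trace: 'X' (try body) → 'F' (except TypeError) → 'J' (after the try/except). Output: XFJ

Answer: XFJ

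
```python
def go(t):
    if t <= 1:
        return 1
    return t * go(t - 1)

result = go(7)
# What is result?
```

go(7) = 7 * 6 * 5 * 4 * 3 * 2 * 1 = 5040

Answer: 5040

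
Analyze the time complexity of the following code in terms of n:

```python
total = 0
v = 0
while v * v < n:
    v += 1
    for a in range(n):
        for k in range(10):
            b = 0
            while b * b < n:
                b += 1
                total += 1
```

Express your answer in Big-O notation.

Each loop level contributes: √n × n × 1 × √n. Multiplying the contributions gives O(n^2).

Answer: O(n^2)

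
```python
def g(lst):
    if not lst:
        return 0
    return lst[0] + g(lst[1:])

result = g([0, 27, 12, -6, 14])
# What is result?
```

0 + 27 + 12 + (-6) + 14 + 0 = 47

Answer: 47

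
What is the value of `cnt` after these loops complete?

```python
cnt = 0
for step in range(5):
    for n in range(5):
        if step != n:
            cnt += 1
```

5² - 5 (exclude diagonal)
`cnt` takes the values: 0 → 1 → 2 → 3 → 4 → 5 → 6 → 7 → 8 → 9 → 10 → 11 → 12 → 13 → 14 → 15 → 16 → 17 → 18 → 19 → 20

Answer: 20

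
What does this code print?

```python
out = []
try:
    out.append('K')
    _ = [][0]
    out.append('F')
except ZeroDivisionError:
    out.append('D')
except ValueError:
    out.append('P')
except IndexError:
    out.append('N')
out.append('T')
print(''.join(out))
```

Execution trace: 'K' (try body) → 'N' (except IndexError) → 'T' (after the try/except). Output: KNT

Answer: KNT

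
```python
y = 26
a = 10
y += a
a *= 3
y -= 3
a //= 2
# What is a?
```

Trace:
`y = 26` → y = 26
`a = 10` → a = 10
`y += a` → y = 36
`a *= 3` → a = 30
`y -= 3` → y = 33
`a //= 2` → a = 15
So a = 15

Answer: 15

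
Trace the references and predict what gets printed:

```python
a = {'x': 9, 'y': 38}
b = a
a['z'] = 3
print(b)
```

Key concept: dict aliasing.
Step by step:
`a = {'x': 9, 'y': 38}` → a = {'x': 9, 'y': 38}
`b = a` → b = {'x': 9, 'y': 38} (same object as a)
`a['z'] = 3` → a = {'x': 9, 'y': 38, 'z': 3} (same object as b); b = {'x': 9, 'y': 38, 'z': 3} (same object as a)
`print(b)` → prints {'x': 9, 'y': 38, 'z': 3}

Answer: {'x': 9, 'y': 38, 'z': 3}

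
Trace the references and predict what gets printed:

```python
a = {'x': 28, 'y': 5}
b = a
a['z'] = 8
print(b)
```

Key concept: dict aliasing.
Step by step:
`a = {'x': 28, 'y': 5}` → a = {'x': 28, 'y': 5}
`b = a` → b = {'x': 28, 'y': 5} (same object as a)
`a['z'] = 8` → a = {'x': 28, 'y': 5, 'z': 8} (same object as b); b = {'x': 28, 'y': 5, 'z': 8} (same object as a)
`print(b)` → prints {'x': 28, 'y': 5, 'z': 8}

Answer: {'x': 28, 'y': 5, 'z': 8}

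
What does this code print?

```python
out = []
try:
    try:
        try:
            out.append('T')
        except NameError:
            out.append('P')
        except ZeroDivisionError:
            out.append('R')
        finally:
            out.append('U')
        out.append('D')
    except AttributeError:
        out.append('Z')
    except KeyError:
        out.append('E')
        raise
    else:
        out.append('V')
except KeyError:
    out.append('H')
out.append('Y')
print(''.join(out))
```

Execution trace: 'T' (inner try body, no exception) → 'U' (inner finally) → 'D' (try body, no exception) → 'V' (else) → 'Y' (after the try/except). Output: TUDVY

Answer: TUDVY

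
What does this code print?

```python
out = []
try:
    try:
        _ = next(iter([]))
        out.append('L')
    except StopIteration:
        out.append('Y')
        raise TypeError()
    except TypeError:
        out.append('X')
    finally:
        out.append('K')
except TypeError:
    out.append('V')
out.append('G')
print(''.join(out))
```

Execution trace: 'Y' (inner except StopIteration) → 'K' (inner finally) → 'V' (outer except TypeError) → 'G' (after the try/except). Output: YKVG

Answer: YKVG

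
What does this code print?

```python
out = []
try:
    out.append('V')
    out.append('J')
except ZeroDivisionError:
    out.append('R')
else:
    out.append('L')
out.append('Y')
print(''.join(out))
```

Execution trace: 'V' (try body) → 'J' (try body, no exception) → 'L' (else) → 'Y' (after the try/except). Output: VJLY

Answer: VJLY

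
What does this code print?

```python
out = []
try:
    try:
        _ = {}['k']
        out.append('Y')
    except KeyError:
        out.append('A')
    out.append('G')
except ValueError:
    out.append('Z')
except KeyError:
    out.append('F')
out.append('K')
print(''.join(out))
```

Execution trace: 'A' (inner except KeyError) → 'G' (try body, no exception) → 'K' (after the try/except). Output: AGK

Answer: AGK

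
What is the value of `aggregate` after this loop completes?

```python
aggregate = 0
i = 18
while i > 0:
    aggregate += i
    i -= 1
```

Sum 18 down to 1
`aggregate` takes the values: 0 → 18 → 35 → 51 → 66 → 80 → 93 → 105 → 116 → 126 → 135 → 143 → 150 → 156 → 161 → 165 → 168 → 170 → 171

Answer: 171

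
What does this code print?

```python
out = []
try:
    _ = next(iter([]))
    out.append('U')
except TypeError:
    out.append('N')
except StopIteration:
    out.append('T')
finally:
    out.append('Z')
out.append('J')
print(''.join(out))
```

Execution trace: 'T' (except StopIteration) → 'Z' (finally) → 'J' (after the try/except). Output: TZJ

Answer: TZJ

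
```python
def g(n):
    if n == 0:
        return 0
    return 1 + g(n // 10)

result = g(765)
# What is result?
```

Count of digits of 765: 3

Answer: 3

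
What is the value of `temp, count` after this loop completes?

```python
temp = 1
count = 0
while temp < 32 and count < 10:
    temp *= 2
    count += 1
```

Double until >= 32 or 10 iterations
`temp, count` takes the values: (1, 0) → (2, 0) → (2, 1) → (4, 1) → (4, 2) → (8, 2) → (8, 3) → (16, 3) → (16, 4) → (32, 4) → (32, 5)

Answer: 32, 5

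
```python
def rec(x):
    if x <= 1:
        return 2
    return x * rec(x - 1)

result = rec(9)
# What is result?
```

rec(9) = 9 * 8 * 7 * 6 * 5 * 4 * 3 * 2 * 2 = 725760

Answer: 725760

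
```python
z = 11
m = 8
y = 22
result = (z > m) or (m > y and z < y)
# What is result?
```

Trace:
`z = 11` → z = 11
`m = 8` → m = 8
`y = 22` → y = 22
`result = (z > m) or (m > y and z < y)` → result = True
So result = True

Answer: True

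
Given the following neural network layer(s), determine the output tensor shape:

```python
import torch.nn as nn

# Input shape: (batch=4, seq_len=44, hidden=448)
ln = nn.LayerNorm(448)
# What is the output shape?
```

Input: (4, 44, 448) -> Output: (4, 44, 448)

Answer: (4, 44, 448)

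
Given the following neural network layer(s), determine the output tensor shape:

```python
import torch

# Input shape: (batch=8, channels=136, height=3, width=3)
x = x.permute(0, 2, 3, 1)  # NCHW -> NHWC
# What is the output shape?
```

Input: (8, 136, 3, 3) -> Output: (8, 3, 3, 136)

Answer: (8, 3, 3, 136)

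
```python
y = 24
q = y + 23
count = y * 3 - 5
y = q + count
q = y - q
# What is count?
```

Trace:
`y = 24` → y = 24
`q = y + 23` → q = 47
`count = y * 3 - 5` → count = 67
`y = q + count` → y = 114
`q = y - q` → q = 67
So count = 67

Answer: 67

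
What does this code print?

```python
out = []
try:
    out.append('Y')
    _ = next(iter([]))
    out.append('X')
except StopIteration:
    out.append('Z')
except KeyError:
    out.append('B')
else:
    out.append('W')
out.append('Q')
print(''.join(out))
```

Execution trace: 'Y' (try body) → 'Z' (except StopIteration) → 'Q' (after the try/except). Output: YZQ

Answer: YZQ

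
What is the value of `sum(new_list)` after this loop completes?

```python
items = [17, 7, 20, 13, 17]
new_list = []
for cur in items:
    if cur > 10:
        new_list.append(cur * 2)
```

Sum of doubled values > 10
`new_list` takes the values: [] → [34] → [34, 40] → [34, 40, 26] → [34, 40, 26, 34]
So `sum(new_list)` = 134

Answer: 134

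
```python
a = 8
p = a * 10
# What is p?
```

Trace:
`a = 8` → a = 8
`p = a * 10` → p = 80
So p = 80

Answer: 80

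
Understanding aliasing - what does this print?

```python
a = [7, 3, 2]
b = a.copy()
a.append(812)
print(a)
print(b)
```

Key concept: list.copy() creates independent copy.
Step by step:
`a = [7, 3, 2]` → a = [7, 3, 2]
`b = a.copy()` → b = [7, 3, 2]
`a.append(812)` → a = [7, 3, 2, 812]
`print(a)` → prints [7, 3, 2, 812]
`print(b)` → prints [7, 3, 2]

Answer:
[7, 3, 2, 812]
[7, 3, 2]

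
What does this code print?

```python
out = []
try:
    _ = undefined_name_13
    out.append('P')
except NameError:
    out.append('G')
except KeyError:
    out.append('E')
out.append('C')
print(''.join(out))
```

Execution trace: 'G' (except NameError) → 'C' (after the try/except). Output: GC

Answer: GC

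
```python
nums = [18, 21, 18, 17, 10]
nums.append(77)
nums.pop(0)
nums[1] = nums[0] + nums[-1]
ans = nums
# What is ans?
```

Trace:
`nums = [18, 21, 18, 17, 10]` → nums = [18, 21, 18, 17, 10]
`nums.append(77)` → nums = [18, 21, 18, 17, 10, 77]
`nums.pop(0)` → nums = [21, 18, 17, 10, 77]
`nums[1] = nums[0] + nums[-1]` → nums = [21, 98, 17, 10, 77]
`ans = nums` → ans = [21, 98, 17, 10, 77]
So ans = [21, 98, 17, 10, 77]

Answer: [21, 98, 17, 10, 77]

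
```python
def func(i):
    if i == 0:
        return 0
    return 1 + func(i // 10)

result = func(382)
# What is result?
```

Count of digits of 382: 3

Answer: 3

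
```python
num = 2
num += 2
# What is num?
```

Trace:
`num = 2` → num = 2
`num += 2` → num = 4
So num = 4

Answer: 4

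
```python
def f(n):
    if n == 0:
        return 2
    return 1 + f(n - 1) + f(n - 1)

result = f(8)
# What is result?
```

f(n) = 1 + 2·f(n-1), f(0)=2. Closed form: (2+1)·2^8 - 1 = 767.

Answer: 767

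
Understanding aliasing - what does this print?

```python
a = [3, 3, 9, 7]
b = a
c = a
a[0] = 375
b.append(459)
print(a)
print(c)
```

Key concept: multiple aliases.
Step by step:
`a = [3, 3, 9, 7]` → a = [3, 3, 9, 7]
`b = a` → b = [3, 3, 9, 7] (same object as a)
`c = a` → c = [3, 3, 9, 7] (same object as a, b)
`a[0] = 375` → a = [375, 3, 9, 7] (same object as b, c); b = [375, 3, 9, 7] (same object as a, c); c = [375, 3, 9, 7] (same object as a, b)
`b.append(459)` → a = [375, 3, 9, 7, 459] (same object as b, c); b = [375, 3, 9, 7, 459] (same object as a, c); c = [375, 3, 9, 7, 459] (same object as a, b)
`print(a)` → prints [375, 3, 9, 7, 459]
`print(c)` → prints [375, 3, 9, 7, 459]

Answer:
[375, 3, 9, 7, 459]
[375, 3, 9, 7, 459]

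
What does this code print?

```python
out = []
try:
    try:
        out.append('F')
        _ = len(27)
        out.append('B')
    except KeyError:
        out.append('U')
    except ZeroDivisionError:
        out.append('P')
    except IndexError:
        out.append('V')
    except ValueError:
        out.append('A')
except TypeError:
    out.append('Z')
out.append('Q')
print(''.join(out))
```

Execution trace: 'F' (try body) → 'Z' (outer except TypeError) → 'Q' (after the try/except). Output: FZQ

Answer: FZQ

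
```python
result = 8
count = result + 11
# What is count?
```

Trace:
`result = 8` → result = 8
`count = result + 11` → count = 19
So count = 19

Answer: 19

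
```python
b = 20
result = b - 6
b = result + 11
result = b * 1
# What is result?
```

Trace:
`b = 20` → b = 20
`result = b - 6` → result = 14
`b = result + 11` → b = 25
`result = b * 1` → result = 25
So result = 25

Answer: 25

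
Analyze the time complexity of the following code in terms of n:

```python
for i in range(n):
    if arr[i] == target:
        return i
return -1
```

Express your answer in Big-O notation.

This is Linear search in an array. Time complexity: O(n).

Answer: O(n)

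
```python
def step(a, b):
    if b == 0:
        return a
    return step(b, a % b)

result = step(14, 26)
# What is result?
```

step(14, 26) -> step(26, 14) -> step(14, 12) -> step(12, 2) -> step(2, 0) -> 2

Answer: 2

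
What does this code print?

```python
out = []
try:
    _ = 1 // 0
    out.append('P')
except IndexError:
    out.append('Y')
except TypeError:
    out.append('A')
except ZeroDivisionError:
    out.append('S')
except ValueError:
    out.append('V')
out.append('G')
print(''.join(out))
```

Execution trace: 'S' (except ZeroDivisionError) → 'G' (after the try/except). Output: SG

Answer: SG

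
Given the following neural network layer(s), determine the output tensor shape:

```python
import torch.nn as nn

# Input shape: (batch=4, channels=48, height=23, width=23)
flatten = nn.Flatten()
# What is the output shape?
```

Input: (4, 48, 23, 23) -> Output: (4, 25392)

Answer: (4, 25392)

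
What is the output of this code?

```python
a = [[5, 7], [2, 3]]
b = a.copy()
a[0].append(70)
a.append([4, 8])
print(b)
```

Key concept: shallow copy with nested lists.
Step by step:
`a = [[5, 7], [2, 3]]` → a = [[5, 7], [2, 3]]
`b = a.copy()` → b = [[5, 7], [2, 3]]
`a[0].append(70)` → a = [[5, 7, 70], [2, 3]]; b = [[5, 7, 70], [2, 3]]
`a.append([4, 8])` → a = [[5, 7, 70], [2, 3], [4, 8]]
`print(b)` → prints [[5, 7, 70], [2, 3]]

Answer: [[5, 7, 70], [2, 3]]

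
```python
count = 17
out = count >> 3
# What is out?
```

Trace:
`count = 17` → count = 17
`out = count >> 3` → out = 2
So out = 2

Answer: 2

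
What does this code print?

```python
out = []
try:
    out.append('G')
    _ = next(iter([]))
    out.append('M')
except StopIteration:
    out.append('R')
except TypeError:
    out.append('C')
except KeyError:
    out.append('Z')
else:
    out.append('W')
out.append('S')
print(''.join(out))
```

Execution trace: 'G' (try body) → 'R' (except StopIteration) → 'S' (after the try/except). Output: GRS

Answer: GRS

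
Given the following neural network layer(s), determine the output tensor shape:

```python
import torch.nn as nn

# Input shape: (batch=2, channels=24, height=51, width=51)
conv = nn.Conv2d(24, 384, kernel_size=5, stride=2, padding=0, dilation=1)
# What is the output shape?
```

Input: (2, 24, 51, 51) -> Output: (2, 384, 24, 24)

Answer: (2, 384, 24, 24)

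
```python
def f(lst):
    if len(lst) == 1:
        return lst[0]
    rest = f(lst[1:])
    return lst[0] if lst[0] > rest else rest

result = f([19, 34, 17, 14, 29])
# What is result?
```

Recursive max over [19, 34, 17, 14, 29] = 34

Answer: 34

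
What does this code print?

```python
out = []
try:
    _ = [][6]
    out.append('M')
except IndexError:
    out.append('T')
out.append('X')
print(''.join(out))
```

Execution trace: 'T' (except IndexError) → 'X' (after the try/except). Output: TX

Answer: TX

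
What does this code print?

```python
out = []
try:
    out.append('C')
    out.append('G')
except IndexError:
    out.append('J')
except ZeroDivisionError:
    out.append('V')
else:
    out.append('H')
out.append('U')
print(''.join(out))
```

Execution trace: 'C' (try body) → 'G' (try body, no exception) → 'H' (else) → 'U' (after the try/except). Output: CGHU

Answer: CGHU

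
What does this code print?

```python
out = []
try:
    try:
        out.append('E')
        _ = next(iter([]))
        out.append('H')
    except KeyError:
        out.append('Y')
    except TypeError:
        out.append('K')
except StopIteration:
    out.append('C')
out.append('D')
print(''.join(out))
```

Execution trace: 'E' (try body) → 'C' (outer except StopIteration) → 'D' (after the try/except). Output: ECD

Answer: ECD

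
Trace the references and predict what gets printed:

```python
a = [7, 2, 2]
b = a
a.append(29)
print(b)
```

Key concept: basic list aliasing.
Step by step:
`a = [7, 2, 2]` → a = [7, 2, 2]
`b = a` → b = [7, 2, 2] (same object as a)
`a.append(29)` → a = [7, 2, 2, 29] (same object as b); b = [7, 2, 2, 29] (same object as a)
`print(b)` → prints [7, 2, 2, 29]

Answer: [7, 2, 2, 29]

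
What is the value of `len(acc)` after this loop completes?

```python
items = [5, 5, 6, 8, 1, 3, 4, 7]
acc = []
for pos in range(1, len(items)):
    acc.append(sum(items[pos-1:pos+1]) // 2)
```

Number of 2-element averages
`acc` takes the values: [] → [5] → [5, 5] → [5, 5, 7] → [5, 5, 7, 4] → [5, 5, 7, 4, 2] → [5, 5, 7, 4, 2, 3] → [5, 5, 7, 4, 2, 3, 5]
So `len(acc)` = 7

Answer: 7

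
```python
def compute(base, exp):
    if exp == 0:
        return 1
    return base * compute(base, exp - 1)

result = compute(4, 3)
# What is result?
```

compute(4, 3) = 4 * 4 * 4 = 64

Answer: 64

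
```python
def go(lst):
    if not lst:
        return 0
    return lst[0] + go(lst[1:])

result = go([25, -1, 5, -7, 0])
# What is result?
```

25 + (-1) + 5 + (-7) + 0 + 0 = 22

Answer: 22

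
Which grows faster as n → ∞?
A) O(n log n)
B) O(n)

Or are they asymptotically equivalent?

O(n log n) vs O(n): Higher order terms dominate.

Answer: A) O(n log n) grows faster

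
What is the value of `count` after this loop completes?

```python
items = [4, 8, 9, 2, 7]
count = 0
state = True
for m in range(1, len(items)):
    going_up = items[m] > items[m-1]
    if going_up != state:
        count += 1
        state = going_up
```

Count direction changes in [4, 8, 9, 2, 7]
`count` takes the values: 0 → 1 → 2

Answer: 2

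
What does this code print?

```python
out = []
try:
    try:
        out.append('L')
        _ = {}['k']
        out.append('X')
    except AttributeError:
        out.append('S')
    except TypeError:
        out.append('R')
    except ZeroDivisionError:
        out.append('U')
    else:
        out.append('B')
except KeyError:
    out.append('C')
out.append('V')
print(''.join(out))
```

Execution trace: 'L' (try body) → 'C' (outer except KeyError) → 'V' (after the try/except). Output: LCV

Answer: LCV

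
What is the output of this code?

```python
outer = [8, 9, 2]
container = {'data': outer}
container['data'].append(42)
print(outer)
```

Key concept: dict holds reference to list.
Step by step:
`outer = [8, 9, 2]` → outer = [8, 9, 2]
`container = {'data': outer}` → container = {'data': [8, 9, 2]}
`container['data'].append(42)` → outer = [8, 9, 2, 42]; container = {'data': [8, 9, 2, 42]}
`print(outer)` → prints [8, 9, 2, 42]

Answer: [8, 9, 2, 42]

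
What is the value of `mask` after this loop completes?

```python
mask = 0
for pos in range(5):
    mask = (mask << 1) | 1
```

Build 5 consecutive 1-bits: 0b11111
`mask` takes the values: 0 → 1 → 3 → 7 → 15 → 31

Answer: 31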